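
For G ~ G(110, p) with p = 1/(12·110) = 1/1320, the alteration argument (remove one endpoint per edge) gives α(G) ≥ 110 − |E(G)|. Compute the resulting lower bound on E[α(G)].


E[|E(G)|] = C(110, 2)·p = 5995 · (1/1320) = 109/24.
E[α(G)] ≥ n − E[|E(G)|] = 110 − 109/24 = 2531/24.
Numerically: ≈ 105.458.
(This is only a lower bound; the true E[α(G)] may be larger.)

E[α(G)] ≥ 2531/24 ≈ 105.458.


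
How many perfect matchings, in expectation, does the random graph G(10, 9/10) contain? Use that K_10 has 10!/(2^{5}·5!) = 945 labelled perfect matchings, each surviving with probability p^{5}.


K_10 has 10!/(2^{5}·5!) = 945 labelled perfect matchings.
For each such perfect matching H, let X_H = 1 if all 5 edges of H are present in G. Then P[X_H = 1] = p^{5} = (9/10)^{5} = 59049/100000.
By linearity: E[X] = Σ_H E[X_H] = 945 · p^{5} = 945 · 59049/100000 = 11160261/20000.
Numerically: E[X] ≈ 558.

E[X] = 945 · (9/10)^{5} = 11160261/20000 ≈ 558.


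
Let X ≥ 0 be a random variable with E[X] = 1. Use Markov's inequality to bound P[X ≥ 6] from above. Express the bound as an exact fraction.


μ = E[X] = 1, a = 6.
Markov: P[X ≥ 6] ≤ μ/a = (1)/6 = 1/6.
Numerically: ≈ 0.1667.
(Since a = 6 > μ = 1.0000, the bound 1/6 is < 1 and informative.)

P[X ≥ 6] ≤ 1/6 ≈ 0.1667.


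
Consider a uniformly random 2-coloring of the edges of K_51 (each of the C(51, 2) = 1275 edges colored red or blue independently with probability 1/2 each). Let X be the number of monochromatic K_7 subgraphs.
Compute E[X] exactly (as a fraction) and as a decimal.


Let X = Σ_S X_S over the C(51, 7) = 115775100 subsets S of size 7, where X_S = 1 if the K_7 on S is monochromatic.
For a fixed S, the K_7 on S has C(7, 2) = 21 edges. P[all 21 edges red] = (1/2)^21, and likewise for blue, so P[monochromatic] = 2·(1/2)^21 = 2^{1 − 21} = 1/1048576.
By linearity: E[X] = C(51, 7) · 2^{1 − 21} = 115775100 · 1/1048576 = 28943775/262144.
Numerically: E[X] ≈ 110.411739.

E[X] = C(51,7)·2^(1−C(7,2)) = 28943775/262144 ≈ 110.411739.


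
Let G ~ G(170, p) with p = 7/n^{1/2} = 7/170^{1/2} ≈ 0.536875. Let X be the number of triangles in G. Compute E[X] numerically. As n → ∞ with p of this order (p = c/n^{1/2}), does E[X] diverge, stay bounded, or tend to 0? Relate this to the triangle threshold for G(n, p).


Number of potential triangles: C(170, 3) = 804440.
Each occurs with probability p³ ≈ (0.536875)³ ≈ 1.54746465e-01.
By linearity: E[X] = C(170, 3)·p³ ≈ 804440 · 1.54746465e-01 ≈ 124484.246624.
Since α = 1/2 < 1, p = c/n^{1/2} ≫ 1/n is above the triangle threshold p ~ 1/n. Asymptotically E[X] ~ (c³/6)·n^{3(1−α)} = (7³/6)·n^{1.5} → ∞; triangles are abundant w.h.p.

E[X] ≈ 124484.246624; in regime p = Θ(1/n^{1/2}) E[X] diverges (above the triangle threshold p ~ 1/n).


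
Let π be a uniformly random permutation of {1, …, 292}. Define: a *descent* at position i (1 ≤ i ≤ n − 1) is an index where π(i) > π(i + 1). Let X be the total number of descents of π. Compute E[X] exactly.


Write X = Σ X_I over i = 1, …, 291, with X_I the indicator of one descent.
There are 291 indicators.
For each fixed i, the pair (π(i), π(i+1)) is a uniformly random ordered pair of distinct values from {1, …, 292}; by symmetry P[π(i) > π(i+1)] = 1/2.
By linearity: E[X] = 291 · (1/2) = (292 − 1) · (1/2) = 291/2 ≈ 145.5000.

E[X] = 291/2 = 145.5000.


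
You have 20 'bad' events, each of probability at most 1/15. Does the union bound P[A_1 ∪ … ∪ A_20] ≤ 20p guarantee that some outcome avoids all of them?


Union bound: P[∪_{i=1}^{20} A_i] ≤ Σ_i P[A_i] ≤ 20·p = 20·(1/15) = 4/3.
Numerically: 4/3 ≈ 1.333.
Is 4/3 < 1? NO.
Since the bound 4/3 is ≥ 1, the union bound is uninformative here; it does NOT by itself certify existence.

20·p = 4/3 ≈ 1.333; existence NOT certified by the union bound.


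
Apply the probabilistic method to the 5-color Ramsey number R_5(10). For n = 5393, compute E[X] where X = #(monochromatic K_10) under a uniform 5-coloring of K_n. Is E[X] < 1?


E[X] = C(5393, 10) · 5^{1 − 45} = 5687418968154238267170642278008 · 5^{−44} = 5687418968154238267170642278008/5684341886080801486968994140625.
As a reduced fraction: E[X] = 5687418968154238267170642278008/5684341886080801486968994140625 ≈ 1.0005.
Is E[X] < 1? NO.
Since E[X] ≥ 1, the first-moment bound is inconclusive at n = 5393; it does NOT by itself certify R_5(10) > 5393.

E[X] = 5687418968154238267170642278008/5684341886080801486968994140625 ≈ 1.0005; E[X] ≥ 1; first-moment method inconclusive here.


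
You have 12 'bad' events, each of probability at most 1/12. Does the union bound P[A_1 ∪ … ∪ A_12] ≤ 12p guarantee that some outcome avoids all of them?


Union bound: P[∪_{i=1}^{12} A_i] ≤ Σ_i P[A_i] ≤ 12·p = 12·(1/12) = 1.
Numerically: 1 ≈ 1.0000000.
Is 1 < 1? NO.
Since the bound 1 is ≥ 1, the union bound is uninformative here; it does NOT by itself certify existence.

12·p = 1 ≈ 1.0000000; existence NOT certified by the union bound.


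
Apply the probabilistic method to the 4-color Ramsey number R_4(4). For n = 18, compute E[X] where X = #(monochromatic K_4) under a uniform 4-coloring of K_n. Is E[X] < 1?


E[X] = C(18, 4) · 4^{1 − 6} = 3060 · 4^{−5} = 3060/1024.
As a reduced fraction: E[X] = 765/256 ≈ 2.98828.
Is E[X] < 1? NO.
Since E[X] ≥ 1, the first-moment bound is inconclusive at n = 18; it does NOT by itself certify R_4(4) > 18.

E[X] = 765/256 ≈ 2.98828; E[X] ≥ 1; first-moment method inconclusive here.


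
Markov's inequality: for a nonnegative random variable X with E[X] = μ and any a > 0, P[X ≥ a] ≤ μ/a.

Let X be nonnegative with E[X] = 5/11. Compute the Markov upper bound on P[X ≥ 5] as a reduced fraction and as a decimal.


μ = E[X] = 5/11, a = 5.
Markov: P[X ≥ 5] ≤ μ/a = (5/11)/5 = 1/11.
Numerically: ≈ 0.09091.
(Since a = 5 > μ = 0.45455, the bound 1/11 is < 1 and informative.)

P[X ≥ 5] ≤ 1/11 ≈ 0.09091.


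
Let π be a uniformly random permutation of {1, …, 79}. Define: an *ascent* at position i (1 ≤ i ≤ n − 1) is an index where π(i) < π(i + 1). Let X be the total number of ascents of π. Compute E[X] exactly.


Write X = Σ X_I over i = 1, …, 78, with X_I the indicator of one ascent.
There are 78 indicators.
For each fixed i, the pair (π(i), π(i+1)) is a uniformly random ordered pair of distinct values from {1, …, 79}; by symmetry P[π(i) < π(i+1)] = 1/2.
By linearity: E[X] = 78 · (1/2) = (79 − 1) · (1/2) = 39 ≈ 39.00000.

E[X] = 39 = 39.00000.


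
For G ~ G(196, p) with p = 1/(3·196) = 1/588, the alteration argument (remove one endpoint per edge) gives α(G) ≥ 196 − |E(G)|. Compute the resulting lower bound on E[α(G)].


E[|E(G)|] = C(196, 2)·p = 19110 · (1/588) = 65/2.
E[α(G)] ≥ n − E[|E(G)|] = 196 − 65/2 = 327/2.
Numerically: ≈ 163.50000.
(This is only a lower bound; the true E[α(G)] may be larger.)

E[α(G)] ≥ 327/2 ≈ 163.50000.


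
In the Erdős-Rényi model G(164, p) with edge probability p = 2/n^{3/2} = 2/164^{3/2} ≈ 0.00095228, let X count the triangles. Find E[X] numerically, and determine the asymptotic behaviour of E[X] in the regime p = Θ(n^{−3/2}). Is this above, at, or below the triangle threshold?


Number of potential triangles: C(164, 3) = 721764.
Each occurs with probability p³ ≈ (0.00095228)³ ≈ 8.6356030e-10.
By linearity: E[X] = C(164, 3)·p³ ≈ 721764 · 8.6356030e-10 ≈ 0.00062.
Since α = 3/2 > 1, p = c/n^{3/2} = o(1/n) is below the triangle threshold p ~ 1/n. Asymptotically E[X] ~ (c³/6)·n^{3(1−α)} = (2³/6)·n^{-1.5} → 0, so by Markov's inequality G has no triangles w.h.p.

E[X] ≈ 0.00062; in regime p = Θ(1/n^{3/2}) E[X] tends to 0 (below the triangle threshold p ~ 1/n).


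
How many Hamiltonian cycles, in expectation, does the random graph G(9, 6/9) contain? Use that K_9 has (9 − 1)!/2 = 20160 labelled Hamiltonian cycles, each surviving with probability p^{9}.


K_9 has (9 − 1)!/2 = 20160 labelled Hamiltonian cycles.
For each such Hamiltonian cycle H, let X_H = 1 if all 9 edges of H are present in G. Then P[X_H = 1] = p^{9} = (2/3)^{9} = 512/19683.
By linearity of expectation: E[X] = Σ_H E[X_H] = 20160 · p^{9} = 20160 · 512/19683 = 1146880/2187.
Numerically: E[X] ≈ 524.4.

E[X] = 20160 · (2/3)^{9} = 1146880/2187 ≈ 524.4.


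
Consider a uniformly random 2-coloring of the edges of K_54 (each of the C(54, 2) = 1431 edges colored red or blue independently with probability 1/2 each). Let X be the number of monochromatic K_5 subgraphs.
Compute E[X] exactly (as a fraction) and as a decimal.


Let X = Σ_S X_S over the C(54, 5) = 3162510 subsets S of size 5, where X_S = 1 if the K_5 on S is monochromatic.
For a fixed S, the K_5 on S has C(5, 2) = 10 edges. P[all 10 edges red] = (1/2)^10, and likewise for blue, so P[monochromatic] = 2·(1/2)^10 = 2^{1 − 10} = 1/512.
By linearity: E[X] = C(54, 5) · 2^{1 − 10} = 3162510 · 1/512 = 1581255/256.
Numerically: E[X] ≈ 6176.7773.

E[X] = C(54,5)·2^(1−C(5,2)) = 1581255/256 ≈ 6176.7773.


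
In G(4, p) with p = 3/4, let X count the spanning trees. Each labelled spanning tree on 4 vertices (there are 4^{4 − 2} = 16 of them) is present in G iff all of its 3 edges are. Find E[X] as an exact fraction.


K_4 has 4^{4 − 2} = 16 labelled spanning trees.
For each such spanning tree H, let X_H = 1 if all 3 edges of H are present in G. Then P[X_H = 1] = p^{3} = (3/4)^{3} = 27/64.
By linearity of expectation: E[X] = Σ_H E[X_H] = 16 · p^{3} = 16 · 27/64 = 27/4.
Numerically: E[X] ≈ 6.75.

E[X] = 16 · (3/4)^{3} = 27/4 ≈ 6.75.


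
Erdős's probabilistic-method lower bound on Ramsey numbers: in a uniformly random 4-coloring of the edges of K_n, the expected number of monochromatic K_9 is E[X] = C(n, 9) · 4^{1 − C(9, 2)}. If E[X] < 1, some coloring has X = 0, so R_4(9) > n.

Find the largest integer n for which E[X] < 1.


We need C(n, 9) · 4^{1 − 36} < 1, i.e. C(n, 9) < 4^{36 − 1} = 1180591620717411303424.
Check values of n near the boundary:
  n = 913: C(913, 9) = 1167605542753639808390; 1167605542753639808390 < 1180591620717411303424? YES
  n = 914: C(914, 9) = 1179217089587653905932; 1179217089587653905932 < 1180591620717411303424? YES
  n = 915: C(915, 9) = 1190931166636537885130; 1190931166636537885130 < 1180591620717411303424? NO
  n = 916: C(916, 9) = 1202748565202942340440; 1202748565202942340440 < 1180591620717411303424? NO
The largest n with C(n, 9) < 1180591620717411303424 is n = 914 (where E[X] = 294804272396913476483/295147905179352825856 ≈ 0.99884). Hence R_4(9) > 914, i.e. R_4(9) ≥ 915.

Largest n = 914; hence R_4(9) > 914.


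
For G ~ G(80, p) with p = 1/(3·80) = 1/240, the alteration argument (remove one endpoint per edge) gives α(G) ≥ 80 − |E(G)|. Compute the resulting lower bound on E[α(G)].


E[|E(G)|] = C(80, 2)·p = 3160 · (1/240) = 79/6.
E[α(G)] ≥ n − E[|E(G)|] = 80 − 79/6 = 401/6.
Numerically: ≈ 66.833333.
(This is only a lower bound; the true E[α(G)] may be larger.)

E[α(G)] ≥ 401/6 ≈ 66.833333.


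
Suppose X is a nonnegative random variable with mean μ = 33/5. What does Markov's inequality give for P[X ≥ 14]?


μ = E[X] = 33/5, a = 14.
Markov: P[X ≥ 14] ≤ μ/a = (33/5)/14 = 33/70.
Numerically: ≈ 0.471.
(Since a = 14 > μ = 6.600, the bound 33/70 is < 1 and informative.)

P[X ≥ 14] ≤ 33/70 ≈ 0.471.


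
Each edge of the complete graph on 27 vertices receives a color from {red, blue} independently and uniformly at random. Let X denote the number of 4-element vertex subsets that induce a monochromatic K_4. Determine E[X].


Let X = Σ_S X_S over the C(27, 4) = 17550 subsets S of size 4, where X_S = 1 if the K_4 on S is monochromatic.
For a fixed S, the K_4 on S has C(4, 2) = 6 edges. P[all 6 edges red] = (1/2)^6, and likewise for blue, so P[monochromatic] = 2·(1/2)^6 = 2^{1 − 6} = 1/32.
Summing: E[X] = C(27, 4) · 2^{1 − 6} = 17550 · 1/32 = 8775/16.
Numerically: E[X] ≈ 548.437500.

E[X] = C(27,4)·2^(1−C(4,2)) = 8775/16 ≈ 548.437500.


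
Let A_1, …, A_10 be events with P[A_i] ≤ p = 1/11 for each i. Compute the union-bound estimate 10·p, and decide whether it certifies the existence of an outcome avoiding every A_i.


Union bound: P[∪_{i=1}^{10} A_i] ≤ Σ_i P[A_i] ≤ 10·p = 10·(1/11) = 10/11.
Numerically: 10/11 ≈ 0.909091.
Is 10/11 < 1? YES.
Since P[∪ A_i] ≤ 10/11 < 1, the complement has P[∩ A_i^c] ≥ 1 − 10/11 = 1/11 > 0, so some outcome avoids every A_i.

10·p = 10/11 ≈ 0.909091; existence CERTIFIED by the union bound.


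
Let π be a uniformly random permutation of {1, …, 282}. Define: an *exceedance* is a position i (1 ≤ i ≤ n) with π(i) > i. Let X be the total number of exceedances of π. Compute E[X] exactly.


Write X = Σ_{i=1}^{282} X_i, where X_i = 1_{π(i) > i}.
For each fixed i, π(i) is uniform over {1, …, 282} (marginal of a uniform permutation), so P[π(i) > i] = (n − i)/n. Summing: Σ_{i=1}^{282} (n − i)/n = (0 + 1 + … + 281)/282 = 282(282 − 1)/(2·282) = (282 − 1)/2.
Hence E[X] = Σ_{i=1}^{282} (282 − i)/282 = 281/2 ≈ 140.5000.

E[X] = 281/2 = 140.5000.


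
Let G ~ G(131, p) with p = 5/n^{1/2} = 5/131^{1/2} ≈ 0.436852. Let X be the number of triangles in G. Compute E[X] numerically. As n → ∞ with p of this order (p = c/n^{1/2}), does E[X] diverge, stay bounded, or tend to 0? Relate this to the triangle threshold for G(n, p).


Number of potential triangles: C(131, 3) = 366145.
Each occurs with probability p³ ≈ (0.436852)³ ≈ 8.33687077e-02.
By linearity: E[X] = C(131, 3)·p³ ≈ 366145 · 8.33687077e-02 ≈ 30525.035480.
Since α = 1/2 < 1, p = c/n^{1/2} ≫ 1/n is above the triangle threshold p ~ 1/n. Asymptotically E[X] ~ (c³/6)·n^{3(1−α)} = (5³/6)·n^{1.5} → ∞; triangles are abundant w.h.p.

E[X] ≈ 30525.035480; in regime p = Θ(1/n^{1/2}) E[X] diverges (above the triangle threshold p ~ 1/n).


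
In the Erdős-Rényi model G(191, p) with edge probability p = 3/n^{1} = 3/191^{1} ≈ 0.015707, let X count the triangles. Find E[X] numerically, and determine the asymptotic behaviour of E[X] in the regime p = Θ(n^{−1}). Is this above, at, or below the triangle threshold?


Number of potential triangles: C(191, 3) = 1143135.
Each occurs with probability p³ ≈ (0.015707)³ ≈ 3.8749282e-06.
By linearity: E[X] = C(191, 3)·p³ ≈ 1143135 · 3.8749282e-06 ≈ 4.42957.
Here α = 1, so p = 3/n is exactly at the triangle threshold p ~ 1/n. Asymptotically E[X] → c³/6 = 3³/6 = 9/2 ≈ 4.50000, a bounded constant. In this regime the triangle count is asymptotically Poisson(c³/6).

E[X] ≈ 4.42957; in regime p = Θ(1/n^{1}) E[X] stays bounded (at the triangle threshold p ~ 1/n).


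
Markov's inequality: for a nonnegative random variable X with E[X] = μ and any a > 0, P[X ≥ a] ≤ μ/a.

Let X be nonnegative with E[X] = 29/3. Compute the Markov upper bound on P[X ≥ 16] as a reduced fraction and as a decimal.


μ = E[X] = 29/3, a = 16.
Markov: P[X ≥ 16] ≤ μ/a = (29/3)/16 = 29/48.
Numerically: ≈ 0.6042.
(Since a = 16 > μ = 9.6667, the bound 29/48 is < 1 and informative.)

P[X ≥ 16] ≤ 29/48 ≈ 0.6042.


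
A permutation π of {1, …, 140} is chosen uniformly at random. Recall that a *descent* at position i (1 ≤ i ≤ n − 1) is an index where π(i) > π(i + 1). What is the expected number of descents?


Write X = Σ X_I over i = 1, …, 139, with X_I the indicator of one descent.
There are 139 indicators.
For each fixed i, the pair (π(i), π(i+1)) is a uniformly random ordered pair of distinct values from {1, …, 140}; by symmetry P[π(i) > π(i+1)] = 1/2.
By linearity: E[X] = 139 · (1/2) = (140 − 1) · (1/2) = 139/2 ≈ 69.500000.

E[X] = 139/2 = 69.500000.


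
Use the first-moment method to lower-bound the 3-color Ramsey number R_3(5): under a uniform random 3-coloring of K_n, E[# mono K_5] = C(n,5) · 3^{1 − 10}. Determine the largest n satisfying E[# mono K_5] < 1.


We need C(n, 5) · 3^{1 − 10} < 1, i.e. C(n, 5) < 3^{10 − 1} = 19683.
Check values of n near the boundary:
  n = 16: C(16, 5) = 4368; 4368 < 19683? YES
  n = 17: C(17, 5) = 6188; 6188 < 19683? YES
  n = 18: C(18, 5) = 8568; 8568 < 19683? YES
  n = 19: C(19, 5) = 11628; 11628 < 19683? YES
  n = 20: C(20, 5) = 15504; 15504 < 19683? YES
  n = 21: C(21, 5) = 20349; 20349 < 19683? NO
  n = 22: C(22, 5) = 26334; 26334 < 19683? NO
  n = 23: C(23, 5) = 33649; 33649 < 19683? NO
The largest n with C(n, 5) < 19683 is n = 20 (where E[X] = 5168/6561 ≈ 0.788). Hence R_3(5) > 20, i.e. R_3(5) ≥ 21.

Largest n = 20; hence R_3(5) > 20.


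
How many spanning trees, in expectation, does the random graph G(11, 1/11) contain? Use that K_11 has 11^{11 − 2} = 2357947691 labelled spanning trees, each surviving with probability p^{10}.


K_11 has 11^{11 − 2} = 2357947691 labelled spanning trees.
For each such spanning tree H, let X_H = 1 if all 10 edges of H are present in G. Then P[X_H = 1] = p^{10} = (1/11)^{10} = 1/25937424601.
By linearity: E[X] = Σ_H E[X_H] = 2357947691 · p^{10} = 2357947691 · 1/25937424601 = 1/11.
Numerically: E[X] ≈ 0.0909091.

E[X] = 2357947691 · (1/11)^{10} = 1/11 ≈ 0.0909091.


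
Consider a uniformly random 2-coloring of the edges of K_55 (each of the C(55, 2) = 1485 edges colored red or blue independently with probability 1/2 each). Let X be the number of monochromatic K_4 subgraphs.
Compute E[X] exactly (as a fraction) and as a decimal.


Let X = Σ_S X_S over the C(55, 4) = 341055 subsets S of size 4, where X_S = 1 if the K_4 on S is monochromatic.
For a fixed S, the K_4 on S has C(4, 2) = 6 edges. P[all 6 edges red] = (1/2)^6, and likewise for blue, so P[monochromatic] = 2·(1/2)^6 = 2^{1 − 6} = 1/32.
Summing: E[X] = C(55, 4) · 2^{1 − 6} = 341055 · 1/32 = 341055/32.
Numerically: E[X] ≈ 10657.9688.

E[X] = C(55,4)·2^(1−C(4,2)) = 341055/32 ≈ 10657.9688.


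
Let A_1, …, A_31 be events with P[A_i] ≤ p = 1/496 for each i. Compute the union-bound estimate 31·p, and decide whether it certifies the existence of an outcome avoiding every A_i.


Union bound: P[∪_{i=1}^{31} A_i] ≤ Σ_i P[A_i] ≤ 31·p = 31·(1/496) = 1/16.
Numerically: 1/16 ≈ 0.062500.
Is 1/16 < 1? YES.
Since P[∪ A_i] ≤ 1/16 < 1, the complement has P[∩ A_i^c] ≥ 1 − 1/16 = 15/16 > 0, so some outcome avoids every A_i.

31·p = 1/16 ≈ 0.062500; existence CERTIFIED by the union bound.


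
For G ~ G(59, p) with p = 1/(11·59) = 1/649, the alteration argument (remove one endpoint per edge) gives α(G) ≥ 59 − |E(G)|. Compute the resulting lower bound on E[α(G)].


E[|E(G)|] = C(59, 2)·p = 1711 · (1/649) = 29/11.
E[α(G)] ≥ n − E[|E(G)|] = 59 − 29/11 = 620/11.
Numerically: ≈ 56.3636.
(This is only a lower bound; the true E[α(G)] may be larger.)

E[α(G)] ≥ 620/11 ≈ 56.3636.


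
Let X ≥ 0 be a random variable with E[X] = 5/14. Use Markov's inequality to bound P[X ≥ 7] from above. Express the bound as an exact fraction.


μ = E[X] = 5/14, a = 7.
Markov: P[X ≥ 7] ≤ μ/a = (5/14)/7 = 5/98.
Numerically: ≈ 0.0510.
(Since a = 7 > μ = 0.3571, the bound 5/98 is < 1 and informative.)

P[X ≥ 7] ≤ 5/98 ≈ 0.0510.


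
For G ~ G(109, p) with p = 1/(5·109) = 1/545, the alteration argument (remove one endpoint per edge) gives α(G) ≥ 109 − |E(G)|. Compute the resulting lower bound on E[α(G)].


E[|E(G)|] = C(109, 2)·p = 5886 · (1/545) = 54/5.
E[α(G)] ≥ n − E[|E(G)|] = 109 − 54/5 = 491/5.
Numerically: ≈ 98.20000.
(This is only a lower bound; the true E[α(G)] may be larger.)

E[α(G)] ≥ 491/5 ≈ 98.20000.


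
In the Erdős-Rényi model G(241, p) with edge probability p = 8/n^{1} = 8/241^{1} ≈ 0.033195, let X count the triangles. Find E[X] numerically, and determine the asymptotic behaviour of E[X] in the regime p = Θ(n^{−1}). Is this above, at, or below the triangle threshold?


Number of potential triangles: C(241, 3) = 2303960.
Each occurs with probability p³ ≈ (0.033195)³ ≈ 3.6577905e-05.
By linearity: E[X] = C(241, 3)·p³ ≈ 2303960 · 3.6577905e-05 ≈ 84.27403.
Here α = 1, so p = 8/n is exactly at the triangle threshold p ~ 1/n. Asymptotically E[X] → c³/6 = 8³/6 = 256/3 ≈ 85.33333, a bounded constant. In this regime the triangle count is asymptotically Poisson(c³/6).

E[X] ≈ 84.27403; in regime p = Θ(1/n^{1}) E[X] stays bounded (at the triangle threshold p ~ 1/n).


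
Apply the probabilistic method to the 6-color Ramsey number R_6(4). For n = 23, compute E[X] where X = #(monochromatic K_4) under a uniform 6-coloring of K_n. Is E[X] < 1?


E[X] = C(23, 4) · 6^{1 − 6} = 8855 · 6^{−5} = 8855/7776.
As a reduced fraction: E[X] = 8855/7776 ≈ 1.13876.
Is E[X] < 1? NO.
Since E[X] ≥ 1, the first-moment bound is inconclusive at n = 23; it does NOT by itself certify R_6(4) > 23.

E[X] = 8855/7776 ≈ 1.13876; E[X] ≥ 1; first-moment method inconclusive here.


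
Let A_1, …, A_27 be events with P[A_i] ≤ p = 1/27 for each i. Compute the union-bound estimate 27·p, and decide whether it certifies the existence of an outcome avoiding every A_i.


Union bound: P[∪_{i=1}^{27} A_i] ≤ Σ_i P[A_i] ≤ 27·p = 27·(1/27) = 1.
Numerically: 1 ≈ 1.000000.
Is 1 < 1? NO.
Since the bound 1 is ≥ 1, the union bound is uninformative here; it does NOT by itself certify existence.

27·p = 1 ≈ 1.000000; existence NOT certified by the union bound.


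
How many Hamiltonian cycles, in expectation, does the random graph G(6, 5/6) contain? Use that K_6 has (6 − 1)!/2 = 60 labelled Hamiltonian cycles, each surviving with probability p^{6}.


K_6 has (6 − 1)!/2 = 60 labelled Hamiltonian cycles.
For each such Hamiltonian cycle H, let X_H = 1 if all 6 edges of H are present in G. Then P[X_H = 1] = p^{6} = (5/6)^{6} = 15625/46656.
By linearity of expectation: E[X] = Σ_H E[X_H] = 60 · p^{6} = 60 · 15625/46656 = 78125/3888.
Numerically: E[X] ≈ 20.094.

E[X] = 60 · (5/6)^{6} = 78125/3888 ≈ 20.094.


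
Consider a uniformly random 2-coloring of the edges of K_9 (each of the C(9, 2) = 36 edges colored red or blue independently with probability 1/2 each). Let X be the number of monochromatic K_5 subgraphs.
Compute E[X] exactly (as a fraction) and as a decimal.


Let X = Σ_S X_S over the C(9, 5) = 126 subsets S of size 5, where X_S = 1 if the K_5 on S is monochromatic.
For a fixed S, the K_5 on S has C(5, 2) = 10 edges. P[all 10 edges red] = (1/2)^10, and likewise for blue, so P[monochromatic] = 2·(1/2)^10 = 2^{1 − 10} = 1/512.
Summing: E[X] = C(9, 5) · 2^{1 − 10} = 126 · 1/512 = 63/256.
Numerically: E[X] ≈ 0.246.

E[X] = C(9,5)·2^(1−C(5,2)) = 63/256 ≈ 0.246.


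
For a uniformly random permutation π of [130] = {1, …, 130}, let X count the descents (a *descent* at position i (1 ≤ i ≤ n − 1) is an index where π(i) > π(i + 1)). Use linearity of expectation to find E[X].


Write X = Σ X_I over i = 1, …, 129, with X_I the indicator of one descent.
There are 129 indicators.
For each fixed i, the pair (π(i), π(i+1)) is a uniformly random ordered pair of distinct values from {1, …, 130}; by symmetry P[π(i) > π(i+1)] = 1/2.
By linearity: E[X] = 129 · (1/2) = (130 − 1) · (1/2) = 129/2 ≈ 64.500000.

E[X] = 129/2 = 64.500000.


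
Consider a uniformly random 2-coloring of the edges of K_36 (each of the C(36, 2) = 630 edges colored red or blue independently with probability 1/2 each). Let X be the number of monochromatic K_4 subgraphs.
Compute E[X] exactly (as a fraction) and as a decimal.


Let X = Σ_S X_S over the C(36, 4) = 58905 subsets S of size 4, where X_S = 1 if the K_4 on S is monochromatic.
For a fixed S, the K_4 on S has C(4, 2) = 6 edges. P[all 6 edges red] = (1/2)^6, and likewise for blue, so P[monochromatic] = 2·(1/2)^6 = 2^{1 − 6} = 1/32.
By linearity: E[X] = C(36, 4) · 2^{1 − 6} = 58905 · 1/32 = 58905/32.
Numerically: E[X] ≈ 1840.781250.

E[X] = C(36,4)·2^(1−C(4,2)) = 58905/32 ≈ 1840.781250.


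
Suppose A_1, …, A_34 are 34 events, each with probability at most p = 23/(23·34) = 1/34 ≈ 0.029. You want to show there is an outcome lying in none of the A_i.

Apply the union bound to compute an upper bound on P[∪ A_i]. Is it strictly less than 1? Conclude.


Union bound: P[∪_{i=1}^{34} A_i] ≤ Σ_i P[A_i] ≤ 34·p = 34·(1/34) = 1.
Numerically: 1 ≈ 1.000.
Is 1 < 1? NO.
Since the bound 1 is ≥ 1, the union bound is uninformative here; it does NOT by itself certify existence.

34·p = 1 ≈ 1.000; existence NOT certified by the union bound.


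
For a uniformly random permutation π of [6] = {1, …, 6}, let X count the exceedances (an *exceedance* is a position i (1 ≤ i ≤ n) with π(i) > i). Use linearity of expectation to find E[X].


Write X = Σ_{i=1}^{6} X_i, where X_i = 1_{π(i) > i}.
For each fixed i, π(i) is uniform over {1, …, 6} (marginal of a uniform permutation), so P[π(i) > i] = (n − i)/n. Summing: Σ_{i=1}^{6} (n − i)/n = (0 + 1 + … + 5)/6 = 6(6 − 1)/(2·6) = (6 − 1)/2.
Hence E[X] = Σ_{i=1}^{6} (6 − i)/6 = 5/2 ≈ 2.50000.

E[X] = 5/2 = 2.50000.


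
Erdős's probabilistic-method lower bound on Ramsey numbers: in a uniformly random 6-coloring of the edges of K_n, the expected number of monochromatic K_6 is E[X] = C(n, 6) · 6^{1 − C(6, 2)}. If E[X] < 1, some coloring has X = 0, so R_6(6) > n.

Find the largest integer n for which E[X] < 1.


We need C(n, 6) · 6^{1 − 15} < 1, i.e. C(n, 6) < 6^{15 − 1} = 78364164096.
Check values of n near the boundary:
  n = 196: C(196, 6) = 72887293024; 72887293024 < 78364164096? YES
  n = 197: C(197, 6) = 75176946208; 75176946208 < 78364164096? YES
  n = 198: C(198, 6) = 77526225777; 77526225777 < 78364164096? YES
  n = 199: C(199, 6) = 79936367511; 79936367511 < 78364164096? NO
  n = 200: C(200, 6) = 82408626300; 82408626300 < 78364164096? NO
  n = 201: C(201, 6) = 84944276340; 84944276340 < 78364164096? NO
The largest n with C(n, 6) < 78364164096 is n = 198 (where E[X] = 25842075259/26121388032 ≈ 0.989307). Hence R_6(6) > 198, i.e. R_6(6) ≥ 199.

Largest n = 198; hence R_6(6) > 198.


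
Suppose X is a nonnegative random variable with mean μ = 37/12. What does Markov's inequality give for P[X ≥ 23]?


μ = E[X] = 37/12, a = 23.
Markov: P[X ≥ 23] ≤ μ/a = (37/12)/23 = 37/276.
Numerically: ≈ 0.13406.
(Since a = 23 > μ = 3.08333, the bound 37/276 is < 1 and informative.)

P[X ≥ 23] ≤ 37/276 ≈ 0.13406.


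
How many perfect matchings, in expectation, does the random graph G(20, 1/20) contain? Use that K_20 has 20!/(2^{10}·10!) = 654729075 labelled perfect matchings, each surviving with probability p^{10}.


K_20 has 20!/(2^{10}·10!) = 654729075 labelled perfect matchings.
For each such perfect matching H, let X_H = 1 if all 10 edges of H are present in G. Then P[X_H = 1] = p^{10} = (1/20)^{10} = 1/10240000000000.
By linearity of expectation: E[X] = Σ_H E[X_H] = 654729075 · p^{10} = 654729075 · 1/10240000000000 = 26189163/409600000000.
Numerically: E[X] ≈ 6.39e-05.

E[X] = 654729075 · (1/20)^{10} = 26189163/409600000000 ≈ 6.39e-05.


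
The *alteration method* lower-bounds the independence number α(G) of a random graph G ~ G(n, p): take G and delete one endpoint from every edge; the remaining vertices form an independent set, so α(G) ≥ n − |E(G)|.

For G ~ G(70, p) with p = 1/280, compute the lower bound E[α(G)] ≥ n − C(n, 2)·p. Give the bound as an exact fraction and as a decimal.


E[|E(G)|] = C(70, 2)·p = 2415 · (1/280) = 69/8.
E[α(G)] ≥ n − E[|E(G)|] = 70 − 69/8 = 491/8.
Numerically: ≈ 61.375.
(This is only a lower bound; the true E[α(G)] may be larger.)

E[α(G)] ≥ 491/8 ≈ 61.375.


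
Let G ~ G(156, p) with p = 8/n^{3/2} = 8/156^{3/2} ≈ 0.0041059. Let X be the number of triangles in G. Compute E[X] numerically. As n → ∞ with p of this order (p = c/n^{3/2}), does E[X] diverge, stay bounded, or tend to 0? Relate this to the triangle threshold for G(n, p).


Number of potential triangles: C(156, 3) = 620620.
Each occurs with probability p³ ≈ (0.0041059)³ ≈ 6.9216442e-08.
By linearity: E[X] = C(156, 3)·p³ ≈ 620620 · 6.9216442e-08 ≈ 0.04296.
Since α = 3/2 > 1, p = c/n^{3/2} = o(1/n) is below the triangle threshold p ~ 1/n. Asymptotically E[X] ~ (c³/6)·n^{3(1−α)} = (8³/6)·n^{-1.5} → 0, so by Markov's inequality G has no triangles w.h.p.

E[X] ≈ 0.04296; in regime p = Θ(1/n^{3/2}) E[X] tends to 0 (below the triangle threshold p ~ 1/n).


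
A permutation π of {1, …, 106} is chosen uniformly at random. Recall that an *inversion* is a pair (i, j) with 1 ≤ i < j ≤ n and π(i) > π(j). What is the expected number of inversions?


Write X = Σ X_I over the C(106, 2) = 5565 pairs i < j, with X_I the indicator of one inversion.
There are 5565 indicators.
For each fixed pair i < j, the values π(i) and π(j) are two distinct elements of {1, …, 106} in uniformly random order; by symmetry P[π(i) > π(j)] = 1/2.
By linearity: E[X] = 5565 · (1/2) = C(106, 2) · (1/2) = 5565/2 = 5565/2 ≈ 2782.50000.

E[X] = 5565/2 = 2782.50000.


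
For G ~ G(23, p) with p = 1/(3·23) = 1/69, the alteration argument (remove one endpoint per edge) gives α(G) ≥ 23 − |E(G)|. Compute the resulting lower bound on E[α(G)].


E[|E(G)|] = C(23, 2)·p = 253 · (1/69) = 11/3.
E[α(G)] ≥ n − E[|E(G)|] = 23 − 11/3 = 58/3.
Numerically: ≈ 19.3333.
(This is only a lower bound; the true E[α(G)] may be larger.)

E[α(G)] ≥ 58/3 ≈ 19.3333.


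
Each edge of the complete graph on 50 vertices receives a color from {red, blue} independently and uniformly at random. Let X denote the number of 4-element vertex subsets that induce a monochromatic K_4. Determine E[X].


Let X = Σ_S X_S over the C(50, 4) = 230300 subsets S of size 4, where X_S = 1 if the K_4 on S is monochromatic.
For a fixed S, the K_4 on S has C(4, 2) = 6 edges. P[all 6 edges red] = (1/2)^6, and likewise for blue, so P[monochromatic] = 2·(1/2)^6 = 2^{1 − 6} = 1/32.
Summing: E[X] = C(50, 4) · 2^{1 − 6} = 230300 · 1/32 = 57575/8.
Numerically: E[X] ≈ 7196.8750.

E[X] = C(50,4)·2^(1−C(4,2)) = 57575/8 ≈ 7196.8750.


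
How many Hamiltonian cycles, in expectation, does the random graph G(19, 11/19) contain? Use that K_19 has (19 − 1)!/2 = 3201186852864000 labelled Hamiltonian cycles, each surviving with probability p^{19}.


K_19 has (19 − 1)!/2 = 3201186852864000 labelled Hamiltonian cycles.
For each such Hamiltonian cycle H, let X_H = 1 if all 19 edges of H are present in G. Then P[X_H = 1] = p^{19} = (11/19)^{19} = 61159090448414546291/1978419655660313589123979.
Summing the indicators: E[X] = Σ_H E[X_H] = 3201186852864000 · p^{19} = 3201186852864000 · 61159090448414546291/1978419655660313589123979 = 195781676276584883979724733927424000/1978419655660313589123979.
Numerically: E[X] ≈ 9.89586e+10.

E[X] = 3201186852864000 · (11/19)^{19} = 195781676276584883979724733927424000/1978419655660313589123979 ≈ 9.89586e+10.


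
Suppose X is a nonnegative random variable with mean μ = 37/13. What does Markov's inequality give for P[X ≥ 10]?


μ = E[X] = 37/13, a = 10.
Markov: P[X ≥ 10] ≤ μ/a = (37/13)/10 = 37/130.
Numerically: ≈ 0.284615.
(Since a = 10 > μ = 2.846154, the bound 37/130 is < 1 and informative.)

P[X ≥ 10] ≤ 37/130 ≈ 0.284615.


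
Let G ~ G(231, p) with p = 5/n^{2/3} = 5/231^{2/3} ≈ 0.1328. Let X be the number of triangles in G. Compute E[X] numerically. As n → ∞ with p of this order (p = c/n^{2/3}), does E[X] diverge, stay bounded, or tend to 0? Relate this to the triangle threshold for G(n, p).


Number of potential triangles: C(231, 3) = 2027795.
Each occurs with probability p³ ≈ (0.1328)³ ≈ 2.342535e-03.
By linearity: E[X] = C(231, 3)·p³ ≈ 2027795 · 2.342535e-03 ≈ 4750.1804.
Since α = 2/3 < 1, p = c/n^{2/3} ≫ 1/n is above the triangle threshold p ~ 1/n. Asymptotically E[X] ~ (c³/6)·n^{3(1−α)} = (5³/6)·n^{1} → ∞; triangles are abundant w.h.p.

E[X] ≈ 4750.1804; in regime p = Θ(1/n^{2/3}) E[X] diverges (above the triangle threshold p ~ 1/n).


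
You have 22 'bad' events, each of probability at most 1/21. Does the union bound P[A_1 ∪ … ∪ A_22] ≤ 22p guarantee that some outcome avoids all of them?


Union bound: P[∪_{i=1}^{22} A_i] ≤ Σ_i P[A_i] ≤ 22·p = 22·(1/21) = 22/21.
Numerically: 22/21 ≈ 1.0476190.
Is 22/21 < 1? NO.
Since the bound 22/21 is ≥ 1, the union bound is uninformative here; it does NOT by itself certify existence.

22·p = 22/21 ≈ 1.0476190; existence NOT certified by the union bound.


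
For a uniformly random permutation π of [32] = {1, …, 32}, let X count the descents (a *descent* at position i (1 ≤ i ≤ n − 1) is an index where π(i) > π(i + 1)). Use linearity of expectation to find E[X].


Write X = Σ X_I over i = 1, …, 31, with X_I the indicator of one descent.
There are 31 indicators.
For each fixed i, the pair (π(i), π(i+1)) is a uniformly random ordered pair of distinct values from {1, …, 32}; by symmetry P[π(i) > π(i+1)] = 1/2.
By linearity: E[X] = 31 · (1/2) = (32 − 1) · (1/2) = 31/2 ≈ 15.5000.

E[X] = 31/2 = 15.5000.


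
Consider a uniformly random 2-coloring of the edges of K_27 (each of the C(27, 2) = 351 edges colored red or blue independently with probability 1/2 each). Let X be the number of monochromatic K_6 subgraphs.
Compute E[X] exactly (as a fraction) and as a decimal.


Let X = Σ_S X_S over the C(27, 6) = 296010 subsets S of size 6, where X_S = 1 if the K_6 on S is monochromatic.
For a fixed S, the K_6 on S has C(6, 2) = 15 edges. P[all 15 edges red] = (1/2)^15, and likewise for blue, so P[monochromatic] = 2·(1/2)^15 = 2^{1 − 15} = 1/16384.
By linearity: E[X] = C(27, 6) · 2^{1 − 15} = 296010 · 1/16384 = 148005/8192.
Numerically: E[X] ≈ 18.067.

E[X] = C(27,6)·2^(1−C(6,2)) = 148005/8192 ≈ 18.067.


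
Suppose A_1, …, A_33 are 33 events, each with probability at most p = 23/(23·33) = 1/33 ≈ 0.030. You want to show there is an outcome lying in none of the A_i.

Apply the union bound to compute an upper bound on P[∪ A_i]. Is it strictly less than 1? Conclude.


Union bound: P[∪_{i=1}^{33} A_i] ≤ Σ_i P[A_i] ≤ 33·p = 33·(1/33) = 1.
Numerically: 1 ≈ 1.000.
Is 1 < 1? NO.
Since the bound 1 is ≥ 1, the union bound is uninformative here; it does NOT by itself certify existence.

33·p = 1 ≈ 1.000; existence NOT certified by the union bound.


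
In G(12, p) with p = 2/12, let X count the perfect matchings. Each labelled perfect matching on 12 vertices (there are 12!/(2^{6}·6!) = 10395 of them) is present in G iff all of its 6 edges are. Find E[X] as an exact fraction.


K_12 has 12!/(2^{6}·6!) = 10395 labelled perfect matchings.
For each such perfect matching H, let X_H = 1 if all 6 edges of H are present in G. Then P[X_H = 1] = p^{6} = (1/6)^{6} = 1/46656.
By linearity of expectation: E[X] = Σ_H E[X_H] = 10395 · p^{6} = 10395 · 1/46656 = 385/1728.
Numerically: E[X] ≈ 0.2228.

E[X] = 10395 · (1/6)^{6} = 385/1728 ≈ 0.2228.


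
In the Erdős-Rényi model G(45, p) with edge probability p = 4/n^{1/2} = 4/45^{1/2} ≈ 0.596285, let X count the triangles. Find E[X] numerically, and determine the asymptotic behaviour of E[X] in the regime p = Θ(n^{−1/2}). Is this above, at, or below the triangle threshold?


Number of potential triangles: C(45, 3) = 14190.
Each occurs with probability p³ ≈ (0.596285)³ ≈ 2.12012371e-01.
By linearity: E[X] = C(45, 3)·p³ ≈ 14190 · 2.12012371e-01 ≈ 3008.455547.
Since α = 1/2 < 1, p = c/n^{1/2} ≫ 1/n is above the triangle threshold p ~ 1/n. Asymptotically E[X] ~ (c³/6)·n^{3(1−α)} = (4³/6)·n^{1.5} → ∞; triangles are abundant w.h.p.

E[X] ≈ 3008.455547; in regime p = Θ(1/n^{1/2}) E[X] diverges (above the triangle threshold p ~ 1/n).


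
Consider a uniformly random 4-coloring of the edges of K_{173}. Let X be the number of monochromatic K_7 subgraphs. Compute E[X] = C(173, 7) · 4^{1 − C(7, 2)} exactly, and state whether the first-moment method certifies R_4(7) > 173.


E[X] = C(173, 7) · 4^{1 − 21} = 813769676772 · 4^{−20} = 813769676772/1099511627776.
As a reduced fraction: E[X] = 203442419193/274877906944 ≈ 0.740119.
Is E[X] < 1? YES.
Since E[X] < 1, there exists a 4-coloring of K_{173} with no monochromatic K_7; hence R_4(7) > 173.

E[X] = 203442419193/274877906944 ≈ 0.740119; E[X] < 1, so R_4(7) > 173.


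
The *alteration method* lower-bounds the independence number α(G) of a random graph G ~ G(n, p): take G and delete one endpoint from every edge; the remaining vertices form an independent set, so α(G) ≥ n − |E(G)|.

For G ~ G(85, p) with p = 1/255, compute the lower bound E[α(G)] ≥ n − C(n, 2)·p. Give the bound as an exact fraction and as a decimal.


E[|E(G)|] = C(85, 2)·p = 3570 · (1/255) = 14.
E[α(G)] ≥ n − E[|E(G)|] = 85 − 14 = 71.
Numerically: ≈ 71.0000.
(This is only a lower bound; the true E[α(G)] may be larger.)

E[α(G)] ≥ 71 ≈ 71.0000.


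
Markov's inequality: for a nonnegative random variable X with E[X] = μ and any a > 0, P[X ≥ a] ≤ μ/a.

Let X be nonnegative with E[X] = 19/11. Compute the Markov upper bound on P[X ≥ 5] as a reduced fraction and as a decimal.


μ = E[X] = 19/11, a = 5.
Markov: P[X ≥ 5] ≤ μ/a = (19/11)/5 = 19/55.
Numerically: ≈ 0.345.
(Since a = 5 > μ = 1.727, the bound 19/55 is < 1 and informative.)

P[X ≥ 5] ≤ 19/55 ≈ 0.345.


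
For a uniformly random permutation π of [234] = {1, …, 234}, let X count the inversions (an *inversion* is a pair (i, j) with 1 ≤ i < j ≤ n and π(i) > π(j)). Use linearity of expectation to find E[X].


Write X = Σ X_I over the C(234, 2) = 27261 pairs i < j, with X_I the indicator of one inversion.
There are 27261 indicators.
For each fixed pair i < j, the values π(i) and π(j) are two distinct elements of {1, …, 234} in uniformly random order; by symmetry P[π(i) > π(j)] = 1/2.
By linearity: E[X] = 27261 · (1/2) = C(234, 2) · (1/2) = 27261/2 = 27261/2 ≈ 13630.500.

E[X] = 27261/2 = 13630.500.


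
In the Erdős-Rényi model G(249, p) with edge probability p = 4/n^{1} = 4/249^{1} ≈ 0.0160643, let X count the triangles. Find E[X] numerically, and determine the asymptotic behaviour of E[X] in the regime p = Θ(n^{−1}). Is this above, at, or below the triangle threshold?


Number of potential triangles: C(249, 3) = 2542124.
Each occurs with probability p³ ≈ (0.0160643)³ ≈ 4.14554785e-06.
By linearity: E[X] = C(249, 3)·p³ ≈ 2542124 · 4.14554785e-06 ≈ 10.538497.
Here α = 1, so p = 4/n is exactly at the triangle threshold p ~ 1/n. Asymptotically E[X] → c³/6 = 4³/6 = 32/3 ≈ 10.666667, a bounded constant. In this regime the triangle count is asymptotically Poisson(c³/6).

E[X] ≈ 10.538497; in regime p = Θ(1/n^{1}) E[X] stays bounded (at the triangle threshold p ~ 1/n).


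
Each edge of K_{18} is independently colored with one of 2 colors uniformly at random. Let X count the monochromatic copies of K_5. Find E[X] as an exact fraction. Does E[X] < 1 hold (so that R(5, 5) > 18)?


E[X] = C(18, 5) · 2^{1 − 10} = 8568 · 2^{−9} = 8568/512.
As a reduced fraction: E[X] = 1071/64 ≈ 16.73438.
Is E[X] < 1? NO.
Since E[X] ≥ 1, the first-moment bound is inconclusive at n = 18; it does NOT by itself certify R(5, 5) > 18.

E[X] = 1071/64 ≈ 16.73438; E[X] ≥ 1; first-moment method inconclusive here.


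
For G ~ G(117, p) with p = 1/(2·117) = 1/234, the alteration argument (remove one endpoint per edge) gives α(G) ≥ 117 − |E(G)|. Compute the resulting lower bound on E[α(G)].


E[|E(G)|] = C(117, 2)·p = 6786 · (1/234) = 29.
E[α(G)] ≥ n − E[|E(G)|] = 117 − 29 = 88.
Numerically: ≈ 88.000.
(This is only a lower bound; the true E[α(G)] may be larger.)

E[α(G)] ≥ 88 ≈ 88.000.


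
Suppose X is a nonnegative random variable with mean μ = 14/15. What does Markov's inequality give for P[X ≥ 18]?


μ = E[X] = 14/15, a = 18.
Markov: P[X ≥ 18] ≤ μ/a = (14/15)/18 = 7/135.
Numerically: ≈ 0.052.
(Since a = 18 > μ = 0.933, the bound 7/135 is < 1 and informative.)

P[X ≥ 18] ≤ 7/135 ≈ 0.052.
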